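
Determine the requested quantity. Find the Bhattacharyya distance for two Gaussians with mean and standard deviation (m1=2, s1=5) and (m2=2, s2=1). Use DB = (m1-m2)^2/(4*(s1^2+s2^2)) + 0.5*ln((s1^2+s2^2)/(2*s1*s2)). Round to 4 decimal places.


Bhattacharyya distance between two Gaussians:
DB = (m1-m2)^2/(4*(s1^2+s2^2)) + (1/2)*ln((s1^2+s2^2)/(2*s1*s2)).
(m1-m2)^2 = (0)^2 = 0.
s1^2+s2^2 = 25 + 1 = 26.
term1 = 0/104 = 0.0.
term2 = 0.5*ln(26/10.0) = 0.477756.
DB = 0.0 + 0.477756 = 0.4778

0.4778


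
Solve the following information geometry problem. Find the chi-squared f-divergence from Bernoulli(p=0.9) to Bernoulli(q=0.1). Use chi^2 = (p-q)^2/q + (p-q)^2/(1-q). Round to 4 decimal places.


Chi-squared divergence between Bernoulli distributions:
chi^2 = (p-q)^2/q + (p-q)^2/(1-q).
p = 0.9, q = 0.1, p-q = 0.8.
(p-q)^2 = 0.64.
term1 = 0.64/0.1 = 6.4.
term2 = 0.64/0.9 = 0.711111.
chi^2 = 6.4 + 0.711111 = 7.1111

7.1111


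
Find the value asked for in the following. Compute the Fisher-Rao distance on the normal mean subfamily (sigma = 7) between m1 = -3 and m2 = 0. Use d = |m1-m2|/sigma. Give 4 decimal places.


On the fixed-variance normal subfamily, geodesic distance = |m1-m2|/sigma.
|-3 - 0| = 3.
sigma = 7.
d = 3/7 = 0.4286

0.4286


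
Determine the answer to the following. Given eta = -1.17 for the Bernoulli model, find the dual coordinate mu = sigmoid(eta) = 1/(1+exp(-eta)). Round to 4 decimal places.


Dual coordinate (expectation parameter) for Bernoulli:
mu = 1/(1+exp(-eta)).
eta = -1.17.
exp(-eta) = exp(1.17) = 3.221993.
mu = 1/(1+3.221993) = 0.2369

0.2369


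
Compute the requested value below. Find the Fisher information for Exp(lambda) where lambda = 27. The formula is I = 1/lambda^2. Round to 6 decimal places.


Fisher information for exponential: I(lambda) = 1/lambda^2.
lambda = 27, lambda^2 = 729.
I = 1/729 = 0.001372

0.001372


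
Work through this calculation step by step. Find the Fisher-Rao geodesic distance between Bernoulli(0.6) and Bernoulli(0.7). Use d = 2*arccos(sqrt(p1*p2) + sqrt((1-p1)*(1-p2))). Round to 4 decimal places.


Geodesic distance on Bernoulli manifold:
d(p1,p2) = 2*arccos(sqrt(p1*p2) + sqrt((1-p1)*(1-p2))).
sqrt(p1*p2) = sqrt(0.6*0.7) = 0.648074.
sqrt((1-p1)*(1-p2)) = sqrt(0.4*0.3) = 0.34641.
arg = 0.648074 + 0.34641 = 0.994484.
d = 2*arccos(0.994484) = 0.2102

0.2102


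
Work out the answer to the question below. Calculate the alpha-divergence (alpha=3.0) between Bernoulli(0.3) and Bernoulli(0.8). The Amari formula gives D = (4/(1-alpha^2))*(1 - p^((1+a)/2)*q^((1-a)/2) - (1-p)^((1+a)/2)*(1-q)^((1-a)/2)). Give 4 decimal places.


Amari alpha-divergence:
D = (4/(1-alpha^2))*(1 - p^((1+a)/2)*q^((1-a)/2) - (1-p)^((1+a)/2)*(1-q)^((1-a)/2)).
alpha = 3.0, p = 0.3, q = 0.8.
e1 = (1+alpha)/2 = 2.0, e2 = (1-alpha)/2 = -1.0.
t1 = p^e1 * q^e2 = 0.3^2.0 * 0.8^-1.0 = 0.1125.
t2 = (1-p)^e1 * (1-q)^e2 = 0.7^2.0 * 0.2^-1.0 = 2.45.
4/(1-alpha^2) = -0.5.
D = -0.5*(1 - 0.1125 - 2.45) = 0.7813

0.7813


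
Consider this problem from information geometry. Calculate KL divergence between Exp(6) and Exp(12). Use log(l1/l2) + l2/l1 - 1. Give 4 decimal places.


KL divergence for exponential family:
KL = log(l1/l2) + l2/l1 - 1.
log(6/12) = -0.693147.
12/6 = 2.0.
KL = -0.693147 + 2.0 - 1 = 0.3069

0.3069


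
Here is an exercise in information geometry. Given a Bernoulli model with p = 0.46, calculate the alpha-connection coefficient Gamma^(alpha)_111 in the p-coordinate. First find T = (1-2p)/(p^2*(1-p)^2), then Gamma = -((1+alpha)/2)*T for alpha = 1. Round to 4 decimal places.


Skewness (Amari-Chentsov) tensor: T = (1-2p)/(p^2*(1-p)^2).
p = 0.46, 1-2p = 0.08, p^2 = 0.2116, (1-p)^2 = 0.2916.
T = 0.08/(0.2116 * 0.2916) = 1.296543.
In the p-coordinate, Gamma^(alpha) = Gamma^(0) - (alpha/2)*T with Gamma^(0) = (1/2)*g'(p) = -T/2,
so Gamma^(alpha) = -((1+alpha)/2)*T.
alpha = 1, -(1+alpha)/2 = -1.0.
Gamma = -1.0 * 1.296543 = -1.2965

-1.2965


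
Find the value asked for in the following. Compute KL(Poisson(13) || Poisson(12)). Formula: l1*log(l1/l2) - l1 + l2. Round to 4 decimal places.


KL divergence for Poisson:
KL = l1*log(l1/l2) - l1 + l2.
l1 = 13, l2 = 12.
log(13/12) = 0.080043.
l1*log(l1/l2) = 13 * 0.080043 = 1.040555.
KL = 1.040555 - 13 + 12 = 0.0406

0.0406


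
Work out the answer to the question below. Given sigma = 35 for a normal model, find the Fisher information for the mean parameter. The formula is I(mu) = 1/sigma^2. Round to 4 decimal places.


The Fisher information for the mean of a normal distribution is I(mu) = 1/sigma^2.
sigma = 35, so sigma^2 = 1225.
I(mu) = 1/1225 = 0.0008

0.0008


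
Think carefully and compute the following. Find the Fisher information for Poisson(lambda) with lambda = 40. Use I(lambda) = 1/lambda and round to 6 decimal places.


Fisher information for Poisson: I(lambda) = 1/lambda.
lambda = 40.
I(lambda) = 1/40 = 0.025000

0.025000


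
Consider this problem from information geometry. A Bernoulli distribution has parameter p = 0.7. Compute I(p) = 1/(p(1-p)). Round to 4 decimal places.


For Bernoulli(p), Fisher information is I(p) = 1/(p*(1-p)).
p = 0.7, 1-p = 0.3.
p*(1-p) = 0.21.
I(p) = 1/0.21 = 4.7619

4.7619


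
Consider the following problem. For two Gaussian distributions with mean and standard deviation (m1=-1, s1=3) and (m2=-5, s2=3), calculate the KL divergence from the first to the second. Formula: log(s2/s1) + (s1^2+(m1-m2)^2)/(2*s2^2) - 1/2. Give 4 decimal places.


KL divergence between normal distributions:
KL = log(s2/s1) + (s1^2 + (m1-m2)^2)/(2*s2^2) - 1/2.
log(3/3) = 0.0.
(3^2 + (-1--5)^2)/(2*3^2) = (9 + 16)/18 = 1.388889.
KL = 0.0 + 1.388889 - 0.5 = 0.8889

0.8889


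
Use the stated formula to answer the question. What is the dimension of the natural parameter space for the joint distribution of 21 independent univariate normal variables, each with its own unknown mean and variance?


Exponential family dimension calculation:
Each univariate normal has two natural parameters (mu/sigma^2 and -1/(2 sigma^2)).
With 21 independent components, dim = 2 * 21 = 42.

42


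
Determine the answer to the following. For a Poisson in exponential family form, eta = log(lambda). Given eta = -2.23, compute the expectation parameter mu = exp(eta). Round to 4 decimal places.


Expectation parameter for Poisson exponential family:
mu = exp(eta).
eta = -2.23.
mu = exp(-2.23) = 0.1075

0.1075


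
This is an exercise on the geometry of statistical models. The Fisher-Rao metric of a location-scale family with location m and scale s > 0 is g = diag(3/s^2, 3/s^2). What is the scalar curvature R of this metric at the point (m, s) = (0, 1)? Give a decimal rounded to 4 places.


The metric has the form g = (A dm^2 + B ds^2)/s^2 with A = 3, B = 3.
Substitute u = sqrt(A/B)*m: g = B*(du^2 + ds^2)/s^2, i.e. B times the
Poincare upper half-plane metric, which has constant Gaussian curvature -1.
Scaling a 2D metric by a constant c divides the Gaussian curvature by c,
so K = -1/B = -1/(3) = -0.3333 everywhere (the point (m, s) = (0, 1) is irrelevant:
the curvature is constant).
Scalar curvature in dimension 2: R = 2K = -2/(3) = -0.6667.

-0.6667


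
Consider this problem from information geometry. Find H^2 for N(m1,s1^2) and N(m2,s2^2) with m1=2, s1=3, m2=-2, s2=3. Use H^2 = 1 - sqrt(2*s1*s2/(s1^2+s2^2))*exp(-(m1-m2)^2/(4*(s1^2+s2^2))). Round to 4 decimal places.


Squared Hellinger distance for Gaussians:
H^2 = 1 - sqrt(2*s1*s2/(s1^2+s2^2)) * exp(-(m1-m2)^2/(4*(s1^2+s2^2))).
s1^2 = 9, s2^2 = 9, s1^2+s2^2 = 18.
sqrt(2*3*3/(18)) = 1.0.
(m1-m2)^2 = (4)^2 = 16.
exp(-16/(4*18)) = exp(-0.222222) = 0.800737.
H^2 = 1 - 1.0*0.800737 = 0.1993

0.1993


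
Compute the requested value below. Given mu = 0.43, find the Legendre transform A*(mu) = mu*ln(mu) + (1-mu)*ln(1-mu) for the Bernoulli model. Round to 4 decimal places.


Legendre transform for Bernoulli:
A*(mu) = mu*log(mu) + (1-mu)*log(1-mu).
mu = 0.43, 1-mu = 0.57.
mu*log(mu) = 0.43*log(0.43) = -0.362907.
(1-mu)*log(1-mu) = 0.57*log(0.57) = -0.320408.
A* = -0.362907 + -0.320408 = -0.6833

-0.6833


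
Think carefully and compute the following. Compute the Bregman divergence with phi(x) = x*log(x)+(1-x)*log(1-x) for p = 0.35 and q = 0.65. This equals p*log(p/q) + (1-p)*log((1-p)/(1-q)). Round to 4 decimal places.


Bregman divergence with negative entropy generator:
D = p*log(p/q) + (1-p)*log((1-p)/(1-q)).
p = 0.35, q = 0.65.
p*log(p/q) = 0.35*log(0.35/0.65) = -0.216664.
(1-p)*log((1-p)/(1-q)) = 0.65*log(0.65/0.35) = 0.402375.
D = -0.216664 + 0.402375 = 0.1857

0.1857


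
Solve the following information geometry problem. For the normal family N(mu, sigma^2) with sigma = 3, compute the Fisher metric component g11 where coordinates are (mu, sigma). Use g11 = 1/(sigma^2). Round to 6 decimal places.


For the 2-parameter normal family, the Fisher metric has:
  g11 = 1/sigma^2, g22 = 2/sigma^2.
sigma = 3, sigma^2 = 9.
g11 = 0.111111

0.111111


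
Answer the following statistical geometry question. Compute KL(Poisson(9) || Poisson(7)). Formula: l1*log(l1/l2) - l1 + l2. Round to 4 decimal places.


KL divergence for Poisson:
KL = l1*log(l1/l2) - l1 + l2.
l1 = 9, l2 = 7.
log(9/7) = 0.251314.
l1*log(l1/l2) = 9 * 0.251314 = 2.26183.
KL = 2.26183 - 9 + 7 = 0.2618

0.2618


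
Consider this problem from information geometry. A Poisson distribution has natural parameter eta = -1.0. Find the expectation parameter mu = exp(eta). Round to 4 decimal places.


Expectation parameter for Poisson exponential family:
mu = exp(eta).
eta = -1.0.
mu = exp(-1.0) = 0.3679

0.3679


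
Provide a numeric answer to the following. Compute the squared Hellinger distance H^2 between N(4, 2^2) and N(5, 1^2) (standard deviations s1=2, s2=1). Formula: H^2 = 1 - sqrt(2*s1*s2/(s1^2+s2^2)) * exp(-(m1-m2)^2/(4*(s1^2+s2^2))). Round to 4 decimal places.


Squared Hellinger distance for Gaussians:
H^2 = 1 - sqrt(2*s1*s2/(s1^2+s2^2)) * exp(-(m1-m2)^2/(4*(s1^2+s2^2))).
s1^2 = 4, s2^2 = 1, s1^2+s2^2 = 5.
sqrt(2*2*1/(5)) = 0.894427.
(m1-m2)^2 = (-1)^2 = 1.
exp(-1/(4*5)) = exp(-0.05) = 0.951229.
H^2 = 1 - 0.894427*0.951229 = 0.1492

0.1492


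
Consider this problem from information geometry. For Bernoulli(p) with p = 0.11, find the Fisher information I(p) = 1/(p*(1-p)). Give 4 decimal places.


For Bernoulli(p), Fisher information is I(p) = 1/(p*(1-p)).
p = 0.11, 1-p = 0.89.
p*(1-p) = 0.0979.
I(p) = 1/0.0979 = 10.2145

10.2145


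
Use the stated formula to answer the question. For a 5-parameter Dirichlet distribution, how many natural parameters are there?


Exponential family dimension calculation:
Dirichlet with 5 components has 5 natural parameters.

5


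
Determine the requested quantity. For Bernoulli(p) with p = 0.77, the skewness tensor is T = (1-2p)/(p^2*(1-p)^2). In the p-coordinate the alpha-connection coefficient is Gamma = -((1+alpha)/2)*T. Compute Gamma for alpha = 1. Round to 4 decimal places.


Skewness (Amari-Chentsov) tensor: T = (1-2p)/(p^2*(1-p)^2).
p = 0.77, 1-2p = -0.54, p^2 = 0.5929, (1-p)^2 = 0.0529.
T = -0.54/(0.5929 * 0.0529) = -17.216967.
In the p-coordinate, Gamma^(alpha) = Gamma^(0) - (alpha/2)*T with Gamma^(0) = (1/2)*g'(p) = -T/2,
so Gamma^(alpha) = -((1+alpha)/2)*T.
alpha = 1, -(1+alpha)/2 = -1.0.
Gamma = -1.0 * -17.216967 = 17.2170

17.2170


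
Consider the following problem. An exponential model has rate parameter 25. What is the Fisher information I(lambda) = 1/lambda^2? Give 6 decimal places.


Fisher information for exponential: I(lambda) = 1/lambda^2.
lambda = 25, lambda^2 = 625.
I = 1/625 = 0.001600

0.001600


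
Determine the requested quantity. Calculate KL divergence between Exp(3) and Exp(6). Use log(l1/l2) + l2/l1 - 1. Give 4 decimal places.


KL divergence for exponential family:
KL = log(l1/l2) + l2/l1 - 1.
log(3/6) = -0.693147.
6/3 = 2.0.
KL = -0.693147 + 2.0 - 1 = 0.3069

0.3069


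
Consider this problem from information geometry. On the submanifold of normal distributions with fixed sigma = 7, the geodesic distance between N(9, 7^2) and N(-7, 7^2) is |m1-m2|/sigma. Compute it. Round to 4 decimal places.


On the fixed-variance normal subfamily, geodesic distance = |m1-m2|/sigma.
|9 - -7| = 16.
sigma = 7.
d = 16/7 = 2.2857

2.2857


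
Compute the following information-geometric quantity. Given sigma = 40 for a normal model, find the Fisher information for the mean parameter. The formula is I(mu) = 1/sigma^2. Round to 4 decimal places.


The Fisher information for the mean of a normal distribution is I(mu) = 1/sigma^2.
sigma = 40, so sigma^2 = 1600.
I(mu) = 1/1600 = 0.0006

0.0006


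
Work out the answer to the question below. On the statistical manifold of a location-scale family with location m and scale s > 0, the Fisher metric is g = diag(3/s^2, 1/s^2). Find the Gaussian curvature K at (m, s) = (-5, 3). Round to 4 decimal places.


The metric has the form g = (A dm^2 + B ds^2)/s^2 with A = 3, B = 1.
Substitute u = sqrt(A/B)*m: g = B*(du^2 + ds^2)/s^2, i.e. B times the
Poincare upper half-plane metric, which has constant Gaussian curvature -1.
Scaling a 2D metric by a constant c divides the Gaussian curvature by c,
so K = -1/B = -1/(1) = -1.0000 everywhere (the point (m, s) = (-5, 3) is irrelevant:
the curvature is constant).
The requested Gaussian curvature is K = -1.0000.

-1.0000


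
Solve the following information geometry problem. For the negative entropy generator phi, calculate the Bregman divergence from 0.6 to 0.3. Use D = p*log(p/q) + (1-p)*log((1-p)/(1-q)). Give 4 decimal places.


Bregman divergence with negative entropy generator:
D = p*log(p/q) + (1-p)*log((1-p)/(1-q)).
p = 0.6, q = 0.3.
p*log(p/q) = 0.6*log(0.6/0.3) = 0.415888.
(1-p)*log((1-p)/(1-q)) = 0.4*log(0.4/0.7) = -0.223846.
D = 0.415888 + -0.223846 = 0.1920

0.1920


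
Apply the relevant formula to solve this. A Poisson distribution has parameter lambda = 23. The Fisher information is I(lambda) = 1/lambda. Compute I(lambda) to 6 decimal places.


Fisher information for Poisson: I(lambda) = 1/lambda.
lambda = 23.
I(lambda) = 1/23 = 0.043478

0.043478


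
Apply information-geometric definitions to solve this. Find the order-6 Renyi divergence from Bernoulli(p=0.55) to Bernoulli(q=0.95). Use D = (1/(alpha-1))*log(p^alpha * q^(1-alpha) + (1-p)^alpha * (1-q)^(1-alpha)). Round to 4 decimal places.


Renyi divergence of order alpha between Bernoulli distributions:
D = (1/(alpha-1))*log(p^alpha * q^(1-alpha) + (1-p)^alpha * (1-q)^(1-alpha)).
alpha = 6, p = 0.55, q = 0.95.
p^alpha * q^(1-alpha) = 0.55^6 * 0.95^-5 = 0.035773.
(1-p)^alpha * (1-q)^(1-alpha) = 0.45^6 * 0.05^-5 = 26572.05.
sum = 0.035773 + 26572.05 = 26572.085773.
D = (1/5)*log(26572.085773) = 2.0375

2.0375


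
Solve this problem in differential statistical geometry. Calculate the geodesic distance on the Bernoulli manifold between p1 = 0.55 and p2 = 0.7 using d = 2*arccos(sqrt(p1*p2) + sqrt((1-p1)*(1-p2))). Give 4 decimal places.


Geodesic distance on Bernoulli manifold:
d(p1,p2) = 2*arccos(sqrt(p1*p2) + sqrt((1-p1)*(1-p2))).
sqrt(p1*p2) = sqrt(0.55*0.7) = 0.620484.
sqrt((1-p1)*(1-p2)) = sqrt(0.45*0.3) = 0.367423.
arg = 0.620484 + 0.367423 = 0.987907.
d = 2*arccos(0.987907) = 0.3113

0.3113


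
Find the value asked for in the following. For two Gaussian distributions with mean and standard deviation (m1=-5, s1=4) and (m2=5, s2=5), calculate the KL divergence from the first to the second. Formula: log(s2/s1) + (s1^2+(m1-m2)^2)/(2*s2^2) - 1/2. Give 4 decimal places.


KL divergence between normal distributions:
KL = log(s2/s1) + (s1^2 + (m1-m2)^2)/(2*s2^2) - 1/2.
log(5/4) = 0.223144.
(4^2 + (-5-5)^2)/(2*5^2) = (16 + 100)/50 = 2.32.
KL = 0.223144 + 2.32 - 0.5 = 2.0431

2.0431


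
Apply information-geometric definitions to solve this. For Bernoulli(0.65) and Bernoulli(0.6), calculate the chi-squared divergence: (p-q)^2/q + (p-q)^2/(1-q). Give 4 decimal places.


Chi-squared divergence between Bernoulli distributions:
chi^2 = (p-q)^2/q + (p-q)^2/(1-q).
p = 0.65, q = 0.6, p-q = 0.05.
(p-q)^2 = 0.0025.
term1 = 0.0025/0.6 = 0.004167.
term2 = 0.0025/0.4 = 0.00625.
chi^2 = 0.004167 + 0.00625 = 0.0104

0.0104


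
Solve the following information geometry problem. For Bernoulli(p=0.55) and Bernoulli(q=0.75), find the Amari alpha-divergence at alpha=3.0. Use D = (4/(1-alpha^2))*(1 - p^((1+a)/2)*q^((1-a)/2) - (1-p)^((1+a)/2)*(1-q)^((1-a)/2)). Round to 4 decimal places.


Amari alpha-divergence:
D = (4/(1-alpha^2))*(1 - p^((1+a)/2)*q^((1-a)/2) - (1-p)^((1+a)/2)*(1-q)^((1-a)/2)).
alpha = 3.0, p = 0.55, q = 0.75.
e1 = (1+alpha)/2 = 2.0, e2 = (1-alpha)/2 = -1.0.
t1 = p^e1 * q^e2 = 0.55^2.0 * 0.75^-1.0 = 0.403333.
t2 = (1-p)^e1 * (1-q)^e2 = 0.45^2.0 * 0.25^-1.0 = 0.81.
4/(1-alpha^2) = -0.5.
D = -0.5*(1 - 0.403333 - 0.81) = 0.1067

0.1067


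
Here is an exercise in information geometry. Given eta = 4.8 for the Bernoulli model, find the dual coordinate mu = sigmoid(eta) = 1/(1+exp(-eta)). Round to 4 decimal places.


Dual coordinate (expectation parameter) for Bernoulli:
mu = 1/(1+exp(-eta)).
eta = 4.8.
exp(-eta) = exp(-4.8) = 0.00823.
mu = 1/(1+0.00823) = 0.9918

0.9918


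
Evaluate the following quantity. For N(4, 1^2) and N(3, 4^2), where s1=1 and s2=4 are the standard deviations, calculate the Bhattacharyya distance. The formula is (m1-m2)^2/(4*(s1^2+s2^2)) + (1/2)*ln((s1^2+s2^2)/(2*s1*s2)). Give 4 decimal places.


Bhattacharyya distance between two Gaussians:
DB = (m1-m2)^2/(4*(s1^2+s2^2)) + (1/2)*ln((s1^2+s2^2)/(2*s1*s2)).
(m1-m2)^2 = (1)^2 = 1.
s1^2+s2^2 = 1 + 16 = 17.
term1 = 1/68 = 0.014706.
term2 = 0.5*ln(17/8.0) = 0.376886.
DB = 0.014706 + 0.376886 = 0.3916

0.3916


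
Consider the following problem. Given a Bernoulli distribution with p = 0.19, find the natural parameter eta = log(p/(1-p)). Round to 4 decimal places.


Natural parameter for Bernoulli: eta = log(p/(1-p)).
p = 0.19, 1-p = 0.81.
p/(1-p) = 0.234568.
eta = log(0.234568) = -1.4500

-1.4500


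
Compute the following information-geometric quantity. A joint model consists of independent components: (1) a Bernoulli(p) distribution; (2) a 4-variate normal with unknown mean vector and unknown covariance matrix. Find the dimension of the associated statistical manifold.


The dimension of a statistical manifold equals the number of free
(independent) real parameters of the model. For a product of independent
blocks the parameter counts add.
- Bernoulli (p): 1.
- 4-variate normal: 4 (mean) + 4*5/2 = 10 (symmetric covariance) = 14.
Total = 1 + 14 = 15.
Dimension = 15

15


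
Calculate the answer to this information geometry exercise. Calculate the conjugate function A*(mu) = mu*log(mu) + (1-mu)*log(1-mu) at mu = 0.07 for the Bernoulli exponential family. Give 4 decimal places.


Legendre transform for Bernoulli:
A*(mu) = mu*log(mu) + (1-mu)*log(1-mu).
mu = 0.07, 1-mu = 0.93.
mu*log(mu) = 0.07*log(0.07) = -0.186148.
(1-mu)*log(1-mu) = 0.93*log(0.93) = -0.067491.
A* = -0.186148 + -0.067491 = -0.2536

-0.2536


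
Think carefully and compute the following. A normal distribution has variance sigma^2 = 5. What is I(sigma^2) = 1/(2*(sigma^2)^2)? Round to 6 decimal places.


Fisher information for variance: I(sigma^2) = 1/(2*sigma^4).
sigma^2 = 5, so sigma^4 = 25.
I = 1/(2*25) = 1/50 = 0.020000

0.020000


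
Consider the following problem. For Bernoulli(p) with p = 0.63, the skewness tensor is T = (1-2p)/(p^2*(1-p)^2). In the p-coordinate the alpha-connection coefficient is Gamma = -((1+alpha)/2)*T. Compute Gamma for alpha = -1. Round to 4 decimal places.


Skewness (Amari-Chentsov) tensor: T = (1-2p)/(p^2*(1-p)^2).
p = 0.63, 1-2p = -0.26, p^2 = 0.3969, (1-p)^2 = 0.1369.
T = -0.26/(0.3969 * 0.1369) = -4.785076.
In the p-coordinate, Gamma^(alpha) = Gamma^(0) - (alpha/2)*T with Gamma^(0) = (1/2)*g'(p) = -T/2,
so Gamma^(alpha) = -((1+alpha)/2)*T.
alpha = -1, -(1+alpha)/2 = 0.0.
Gamma = 0.0 * -4.785076 = 0.0000

0.0000


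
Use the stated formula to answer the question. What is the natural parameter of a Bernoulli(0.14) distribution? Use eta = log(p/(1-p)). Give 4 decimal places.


Natural parameter for Bernoulli: eta = log(p/(1-p)).
p = 0.14, 1-p = 0.86.
p/(1-p) = 0.162791.
eta = log(0.162791) = -1.8153

-1.8153


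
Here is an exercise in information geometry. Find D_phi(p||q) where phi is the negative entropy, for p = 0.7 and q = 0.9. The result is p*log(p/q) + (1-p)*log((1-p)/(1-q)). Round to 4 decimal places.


Bregman divergence with negative entropy generator:
D = p*log(p/q) + (1-p)*log((1-p)/(1-q)).
p = 0.7, q = 0.9.
p*log(p/q) = 0.7*log(0.7/0.9) = -0.17592.
(1-p)*log((1-p)/(1-q)) = 0.3*log(0.3/0.1) = 0.329584.
D = -0.17592 + 0.329584 = 0.1537

0.1537


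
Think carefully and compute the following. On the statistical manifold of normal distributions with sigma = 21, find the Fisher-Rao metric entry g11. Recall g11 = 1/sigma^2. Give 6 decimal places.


For the 2-parameter normal family, the Fisher metric has:
  g11 = 1/sigma^2, g22 = 2/sigma^2.
sigma = 21, sigma^2 = 441.
g11 = 0.002268

0.002268


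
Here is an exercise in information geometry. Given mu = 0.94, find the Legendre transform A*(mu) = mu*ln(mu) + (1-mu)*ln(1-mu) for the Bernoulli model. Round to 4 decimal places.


Legendre transform for Bernoulli:
A*(mu) = mu*log(mu) + (1-mu)*log(1-mu).
mu = 0.94, 1-mu = 0.06.
mu*log(mu) = 0.94*log(0.94) = -0.058163.
(1-mu)*log(1-mu) = 0.06*log(0.06) = -0.168805.
A* = -0.058163 + -0.168805 = -0.2270

-0.2270


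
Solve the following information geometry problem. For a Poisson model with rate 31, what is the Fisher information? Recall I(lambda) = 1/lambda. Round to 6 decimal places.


Fisher information for Poisson: I(lambda) = 1/lambda.
lambda = 31.
I(lambda) = 1/31 = 0.032258

0.032258


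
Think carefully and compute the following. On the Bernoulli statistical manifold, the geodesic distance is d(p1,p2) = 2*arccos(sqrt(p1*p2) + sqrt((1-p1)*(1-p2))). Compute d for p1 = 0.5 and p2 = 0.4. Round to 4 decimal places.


Geodesic distance on Bernoulli manifold:
d(p1,p2) = 2*arccos(sqrt(p1*p2) + sqrt((1-p1)*(1-p2))).
sqrt(p1*p2) = sqrt(0.5*0.4) = 0.447214.
sqrt((1-p1)*(1-p2)) = sqrt(0.5*0.6) = 0.547723.
arg = 0.447214 + 0.547723 = 0.994936.
d = 2*arccos(0.994936) = 0.2014

0.2014


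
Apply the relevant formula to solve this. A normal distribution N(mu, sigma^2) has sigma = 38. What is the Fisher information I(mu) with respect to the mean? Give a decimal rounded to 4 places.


The Fisher information for the mean of a normal distribution is I(mu) = 1/sigma^2.
sigma = 38, so sigma^2 = 1444.
I(mu) = 1/1444 = 0.0007

0.0007


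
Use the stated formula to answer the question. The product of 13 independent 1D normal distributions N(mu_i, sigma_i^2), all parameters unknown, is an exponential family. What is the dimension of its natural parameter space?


Exponential family dimension calculation:
Each univariate normal has two natural parameters (mu/sigma^2 and -1/(2 sigma^2)).
With 13 independent components, dim = 2 * 13 = 26.

26


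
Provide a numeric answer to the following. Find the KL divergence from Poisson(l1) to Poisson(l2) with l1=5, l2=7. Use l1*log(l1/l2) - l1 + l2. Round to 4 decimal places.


KL divergence for Poisson:
KL = l1*log(l1/l2) - l1 + l2.
l1 = 5, l2 = 7.
log(5/7) = -0.336472.
l1*log(l1/l2) = 5 * -0.336472 = -1.682361.
KL = -1.682361 - 5 + 7 = 0.3176

0.3176


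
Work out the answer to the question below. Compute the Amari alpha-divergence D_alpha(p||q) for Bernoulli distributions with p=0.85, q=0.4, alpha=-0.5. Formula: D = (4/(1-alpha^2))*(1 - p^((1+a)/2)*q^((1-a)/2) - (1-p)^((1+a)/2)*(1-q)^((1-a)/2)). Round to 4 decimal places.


Amari alpha-divergence:
D = (4/(1-alpha^2))*(1 - p^((1+a)/2)*q^((1-a)/2) - (1-p)^((1+a)/2)*(1-q)^((1-a)/2)).
alpha = -0.5, p = 0.85, q = 0.4.
e1 = (1+alpha)/2 = 0.25, e2 = (1-alpha)/2 = 0.75.
t1 = p^e1 * q^e2 = 0.85^0.25 * 0.4^0.75 = 0.482947.
t2 = (1-p)^e1 * (1-q)^e2 = 0.15^0.25 * 0.6^0.75 = 0.424264.
4/(1-alpha^2) = 5.333333.
D = 5.333333*(1 - 0.482947 - 0.424264) = 0.4949

0.4949


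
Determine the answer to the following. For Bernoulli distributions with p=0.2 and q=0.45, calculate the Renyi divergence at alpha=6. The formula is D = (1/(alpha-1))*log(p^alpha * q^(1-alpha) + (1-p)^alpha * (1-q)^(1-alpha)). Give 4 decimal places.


Renyi divergence of order alpha between Bernoulli distributions:
D = (1/(alpha-1))*log(p^alpha * q^(1-alpha) + (1-p)^alpha * (1-q)^(1-alpha)).
alpha = 6, p = 0.2, q = 0.45.
p^alpha * q^(1-alpha) = 0.2^6 * 0.45^-5 = 0.003468.
(1-p)^alpha * (1-q)^(1-alpha) = 0.8^6 * 0.55^-5 = 5.208666.
sum = 0.003468 + 5.208666 = 5.212134.
D = (1/5)*log(5.212134) = 0.3302

0.3302


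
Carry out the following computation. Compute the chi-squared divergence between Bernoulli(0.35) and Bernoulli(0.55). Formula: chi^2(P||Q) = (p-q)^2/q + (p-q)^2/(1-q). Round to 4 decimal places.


Chi-squared divergence between Bernoulli distributions:
chi^2 = (p-q)^2/q + (p-q)^2/(1-q).
p = 0.35, q = 0.55, p-q = -0.2.
(p-q)^2 = 0.04.
term1 = 0.04/0.55 = 0.072727.
term2 = 0.04/0.45 = 0.088889.
chi^2 = 0.072727 + 0.088889 = 0.1616

0.1616


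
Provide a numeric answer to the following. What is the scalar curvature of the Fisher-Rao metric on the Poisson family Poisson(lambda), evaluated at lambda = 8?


This family has a single free parameter, so its statistical manifold
is 1-dimensional. The Riemann curvature tensor of any 1-dimensional
Riemannian manifold vanishes identically, so R = 0.

0


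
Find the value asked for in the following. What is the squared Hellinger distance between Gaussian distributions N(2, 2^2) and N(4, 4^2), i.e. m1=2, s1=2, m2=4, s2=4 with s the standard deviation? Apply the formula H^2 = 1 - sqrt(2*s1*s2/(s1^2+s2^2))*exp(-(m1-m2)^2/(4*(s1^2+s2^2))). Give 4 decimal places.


Squared Hellinger distance for Gaussians:
H^2 = 1 - sqrt(2*s1*s2/(s1^2+s2^2)) * exp(-(m1-m2)^2/(4*(s1^2+s2^2))).
s1^2 = 4, s2^2 = 16, s1^2+s2^2 = 20.
sqrt(2*2*4/(20)) = 0.894427.
(m1-m2)^2 = (-2)^2 = 4.
exp(-4/(4*20)) = exp(-0.05) = 0.951229.
H^2 = 1 - 0.894427*0.951229 = 0.1492

0.1492


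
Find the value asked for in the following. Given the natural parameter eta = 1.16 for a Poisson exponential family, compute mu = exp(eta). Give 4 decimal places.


Expectation parameter for Poisson exponential family:
mu = exp(eta).
eta = 1.16.
mu = exp(1.16) = 3.1899

3.1899


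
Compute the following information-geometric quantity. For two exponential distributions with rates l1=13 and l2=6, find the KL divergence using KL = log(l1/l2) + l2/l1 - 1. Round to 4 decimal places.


KL divergence for exponential family:
KL = log(l1/l2) + l2/l1 - 1.
log(13/6) = 0.77319.
6/13 = 0.461538.
KL = 0.77319 + 0.461538 - 1 = 0.2347

0.2347


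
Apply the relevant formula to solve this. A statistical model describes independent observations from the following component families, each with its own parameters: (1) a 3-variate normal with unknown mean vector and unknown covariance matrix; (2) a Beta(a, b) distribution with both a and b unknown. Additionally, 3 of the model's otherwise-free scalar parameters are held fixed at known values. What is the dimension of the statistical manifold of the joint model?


The dimension of a statistical manifold equals the number of free
(independent) real parameters of the model. For a product of independent
blocks the parameter counts add.
- 3-variate normal: 3 (mean) + 3*4/2 = 6 (symmetric covariance) = 9.
- Beta (a, b): 2.
Total = 9 + 2 = 11.
3 parameter(s) fixed at known values: 11 - 3 = 8.
Dimension = 8

8


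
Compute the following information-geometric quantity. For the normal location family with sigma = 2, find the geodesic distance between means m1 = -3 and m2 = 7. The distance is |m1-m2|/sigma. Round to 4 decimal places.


On the fixed-variance normal subfamily, geodesic distance = |m1-m2|/sigma.
|-3 - 7| = 10.
sigma = 2.
d = 10/2 = 5.0000

5.0000


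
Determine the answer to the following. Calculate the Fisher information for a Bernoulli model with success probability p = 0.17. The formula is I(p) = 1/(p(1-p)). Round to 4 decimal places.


For Bernoulli(p), Fisher information is I(p) = 1/(p*(1-p)).
p = 0.17, 1-p = 0.83.
p*(1-p) = 0.1411.
I(p) = 1/0.1411 = 7.0872

7.0872


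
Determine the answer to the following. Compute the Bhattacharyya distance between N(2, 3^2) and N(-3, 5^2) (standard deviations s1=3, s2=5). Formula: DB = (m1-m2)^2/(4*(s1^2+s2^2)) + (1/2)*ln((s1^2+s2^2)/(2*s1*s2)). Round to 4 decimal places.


Bhattacharyya distance between two Gaussians:
DB = (m1-m2)^2/(4*(s1^2+s2^2)) + (1/2)*ln((s1^2+s2^2)/(2*s1*s2)).
(m1-m2)^2 = (5)^2 = 25.
s1^2+s2^2 = 9 + 25 = 34.
term1 = 25/136 = 0.183824.
term2 = 0.5*ln(34/30.0) = 0.062582.
DB = 0.183824 + 0.062582 = 0.2464

0.2464


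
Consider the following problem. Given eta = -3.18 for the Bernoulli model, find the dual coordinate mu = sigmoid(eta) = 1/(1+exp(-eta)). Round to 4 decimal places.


Dual coordinate (expectation parameter) for Bernoulli:
mu = 1/(1+exp(-eta)).
eta = -3.18.
exp(-eta) = exp(3.18) = 24.046754.
mu = 1/(1+24.046754) = 0.0399

0.0399


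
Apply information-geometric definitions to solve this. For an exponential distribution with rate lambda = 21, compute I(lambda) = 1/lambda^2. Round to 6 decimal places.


Fisher information for exponential: I(lambda) = 1/lambda^2.
lambda = 21, lambda^2 = 441.
I = 1/441 = 0.002268

0.002268


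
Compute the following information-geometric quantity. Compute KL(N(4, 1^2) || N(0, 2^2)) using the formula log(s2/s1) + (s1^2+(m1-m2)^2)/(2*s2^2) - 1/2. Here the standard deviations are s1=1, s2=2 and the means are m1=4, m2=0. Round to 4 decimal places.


KL divergence between normal distributions:
KL = log(s2/s1) + (s1^2 + (m1-m2)^2)/(2*s2^2) - 1/2.
log(2/1) = 0.693147.
(1^2 + (4-0)^2)/(2*2^2) = (1 + 16)/8 = 2.125.
KL = 0.693147 + 2.125 - 0.5 = 2.3181

2.3181


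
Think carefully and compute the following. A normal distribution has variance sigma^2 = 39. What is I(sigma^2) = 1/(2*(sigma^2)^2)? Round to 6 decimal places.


Fisher information for variance: I(sigma^2) = 1/(2*sigma^4).
sigma^2 = 39, so sigma^4 = 1521.
I = 1/(2*1521) = 1/3042 = 0.000329

0.000329


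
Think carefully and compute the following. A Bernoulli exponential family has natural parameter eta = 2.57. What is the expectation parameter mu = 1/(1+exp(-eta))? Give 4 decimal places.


Dual coordinate (expectation parameter) for Bernoulli:
mu = 1/(1+exp(-eta)).
eta = 2.57.
exp(-eta) = exp(-2.57) = 0.076536.
mu = 1/(1+0.076536) = 0.9289

0.9289


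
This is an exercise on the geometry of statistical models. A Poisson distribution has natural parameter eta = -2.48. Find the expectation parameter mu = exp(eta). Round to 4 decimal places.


Expectation parameter for Poisson exponential family:
mu = exp(eta).
eta = -2.48.
mu = exp(-2.48) = 0.0837

0.0837


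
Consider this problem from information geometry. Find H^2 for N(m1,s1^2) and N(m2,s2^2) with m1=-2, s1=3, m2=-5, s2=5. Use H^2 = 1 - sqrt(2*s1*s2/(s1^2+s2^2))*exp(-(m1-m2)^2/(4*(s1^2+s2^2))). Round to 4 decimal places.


Squared Hellinger distance for Gaussians:
H^2 = 1 - sqrt(2*s1*s2/(s1^2+s2^2)) * exp(-(m1-m2)^2/(4*(s1^2+s2^2))).
s1^2 = 9, s2^2 = 25, s1^2+s2^2 = 34.
sqrt(2*3*5/(34)) = 0.939336.
(m1-m2)^2 = (3)^2 = 9.
exp(-9/(4*34)) = exp(-0.066176) = 0.935966.
H^2 = 1 - 0.939336*0.935966 = 0.1208

0.1208


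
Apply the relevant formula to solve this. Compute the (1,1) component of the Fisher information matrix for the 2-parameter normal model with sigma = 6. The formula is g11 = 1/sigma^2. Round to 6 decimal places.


For the 2-parameter normal family, the Fisher metric has:
  g11 = 1/sigma^2, g22 = 2/sigma^2.
sigma = 6, sigma^2 = 36.
g11 = 0.027778

0.027778


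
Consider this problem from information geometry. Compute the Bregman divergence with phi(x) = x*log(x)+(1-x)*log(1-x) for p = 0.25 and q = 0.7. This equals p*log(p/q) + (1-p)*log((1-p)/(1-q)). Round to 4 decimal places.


Bregman divergence with negative entropy generator:
D = p*log(p/q) + (1-p)*log((1-p)/(1-q)).
p = 0.25, q = 0.7.
p*log(p/q) = 0.25*log(0.25/0.7) = -0.257405.
(1-p)*log((1-p)/(1-q)) = 0.75*log(0.75/0.3) = 0.687218.
D = -0.257405 + 0.687218 = 0.4298

0.4298


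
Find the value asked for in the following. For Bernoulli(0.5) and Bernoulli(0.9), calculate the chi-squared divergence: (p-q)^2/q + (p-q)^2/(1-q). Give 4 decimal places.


Chi-squared divergence between Bernoulli distributions:
chi^2 = (p-q)^2/q + (p-q)^2/(1-q).
p = 0.5, q = 0.9, p-q = -0.4.
(p-q)^2 = 0.16.
term1 = 0.16/0.9 = 0.177778.
term2 = 0.16/0.1 = 1.6.
chi^2 = 0.177778 + 1.6 = 1.7778

1.7778


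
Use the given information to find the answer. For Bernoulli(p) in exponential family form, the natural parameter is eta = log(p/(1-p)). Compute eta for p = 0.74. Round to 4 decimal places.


Natural parameter for Bernoulli: eta = log(p/(1-p)).
p = 0.74, 1-p = 0.26.
p/(1-p) = 2.846154.
eta = log(2.846154) = 1.0460

1.0460


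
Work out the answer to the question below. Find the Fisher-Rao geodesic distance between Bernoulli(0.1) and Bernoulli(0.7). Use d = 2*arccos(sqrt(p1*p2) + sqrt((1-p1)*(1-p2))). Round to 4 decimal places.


Geodesic distance on Bernoulli manifold:
d(p1,p2) = 2*arccos(sqrt(p1*p2) + sqrt((1-p1)*(1-p2))).
sqrt(p1*p2) = sqrt(0.1*0.7) = 0.264575.
sqrt((1-p1)*(1-p2)) = sqrt(0.9*0.3) = 0.519615.
arg = 0.264575 + 0.519615 = 0.78419.
d = 2*arccos(0.78419) = 1.3388

1.3388


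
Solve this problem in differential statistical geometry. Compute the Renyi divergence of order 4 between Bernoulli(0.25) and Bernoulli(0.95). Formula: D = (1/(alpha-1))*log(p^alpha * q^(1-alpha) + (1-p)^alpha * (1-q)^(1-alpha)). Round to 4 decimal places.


Renyi divergence of order alpha between Bernoulli distributions:
D = (1/(alpha-1))*log(p^alpha * q^(1-alpha) + (1-p)^alpha * (1-q)^(1-alpha)).
alpha = 4, p = 0.25, q = 0.95.
p^alpha * q^(1-alpha) = 0.25^4 * 0.95^-3 = 0.004556.
(1-p)^alpha * (1-q)^(1-alpha) = 0.75^4 * 0.05^-3 = 2531.25.
sum = 0.004556 + 2531.25 = 2531.254556.
D = (1/3)*log(2531.254556) = 2.6122

2.6122


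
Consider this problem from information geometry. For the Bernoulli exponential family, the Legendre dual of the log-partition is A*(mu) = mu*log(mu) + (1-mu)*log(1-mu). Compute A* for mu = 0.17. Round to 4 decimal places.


Legendre transform for Bernoulli:
A*(mu) = mu*log(mu) + (1-mu)*log(1-mu).
mu = 0.17, 1-mu = 0.83.
mu*log(mu) = 0.17*log(0.17) = -0.301233.
(1-mu)*log(1-mu) = 0.83*log(0.83) = -0.154654.
A* = -0.301233 + -0.154654 = -0.4559

-0.4559


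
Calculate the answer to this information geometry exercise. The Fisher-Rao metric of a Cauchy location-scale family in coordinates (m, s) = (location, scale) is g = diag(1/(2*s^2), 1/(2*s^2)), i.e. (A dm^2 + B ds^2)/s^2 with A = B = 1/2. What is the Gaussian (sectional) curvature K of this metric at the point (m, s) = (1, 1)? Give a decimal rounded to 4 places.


The metric has the form g = (A dm^2 + B ds^2)/s^2 with A = 1/2, B = 1/2.
Substitute u = sqrt(A/B)*m: g = B*(du^2 + ds^2)/s^2, i.e. B times the
Poincare upper half-plane metric, which has constant Gaussian curvature -1.
Scaling a 2D metric by a constant c divides the Gaussian curvature by c,
so K = -1/B = -1/(1/2) = -2.0000 everywhere (the point (m, s) = (1, 1) is irrelevant:
the curvature is constant).
The requested Gaussian curvature is K = -2.0000.

-2.0000


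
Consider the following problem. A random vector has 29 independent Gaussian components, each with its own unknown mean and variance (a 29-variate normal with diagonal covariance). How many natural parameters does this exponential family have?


Exponential family dimension calculation:
Each univariate normal has two natural parameters (mu/sigma^2 and -1/(2 sigma^2)).
With 29 independent components, dim = 2 * 29 = 58.

58


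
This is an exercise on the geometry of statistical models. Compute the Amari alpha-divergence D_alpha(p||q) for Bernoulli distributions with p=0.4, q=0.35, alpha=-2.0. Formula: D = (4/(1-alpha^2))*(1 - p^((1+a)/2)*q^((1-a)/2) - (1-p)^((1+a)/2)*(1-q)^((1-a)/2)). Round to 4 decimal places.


Amari alpha-divergence:
D = (4/(1-alpha^2))*(1 - p^((1+a)/2)*q^((1-a)/2) - (1-p)^((1+a)/2)*(1-q)^((1-a)/2)).
alpha = -2.0, p = 0.4, q = 0.35.
e1 = (1+alpha)/2 = -0.5, e2 = (1-alpha)/2 = 1.5.
t1 = p^e1 * q^e2 = 0.4^-0.5 * 0.35^1.5 = 0.327395.
t2 = (1-p)^e1 * (1-q)^e2 = 0.6^-0.5 * 0.65^1.5 = 0.676541.
4/(1-alpha^2) = -1.333333.
D = -1.333333*(1 - 0.327395 - 0.676541) = 0.0052

0.0052


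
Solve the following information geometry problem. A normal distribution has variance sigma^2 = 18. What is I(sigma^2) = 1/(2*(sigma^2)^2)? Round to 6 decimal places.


Fisher information for variance: I(sigma^2) = 1/(2*sigma^4).
sigma^2 = 18, so sigma^4 = 324.
I = 1/(2*324) = 1/648 = 0.001543

0.001543


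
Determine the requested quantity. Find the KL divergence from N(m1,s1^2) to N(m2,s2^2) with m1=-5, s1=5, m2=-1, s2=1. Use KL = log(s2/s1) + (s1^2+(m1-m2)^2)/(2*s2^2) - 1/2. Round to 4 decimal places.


KL divergence between normal distributions:
KL = log(s2/s1) + (s1^2 + (m1-m2)^2)/(2*s2^2) - 1/2.
log(1/5) = -1.609438.
(5^2 + (-5--1)^2)/(2*1^2) = (25 + 16)/2 = 20.5.
KL = -1.609438 + 20.5 - 0.5 = 18.3906

18.3906


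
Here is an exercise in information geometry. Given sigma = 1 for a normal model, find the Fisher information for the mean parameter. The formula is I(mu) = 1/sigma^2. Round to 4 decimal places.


The Fisher information for the mean of a normal distribution is I(mu) = 1/sigma^2.
sigma = 1, so sigma^2 = 1.
I(mu) = 1/1 = 1.0000

1.0000


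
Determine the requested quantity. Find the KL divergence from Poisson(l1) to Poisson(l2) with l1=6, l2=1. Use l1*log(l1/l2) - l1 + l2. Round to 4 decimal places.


KL divergence for Poisson:
KL = l1*log(l1/l2) - l1 + l2.
l1 = 6, l2 = 1.
log(6/1) = 1.791759.
l1*log(l1/l2) = 6 * 1.791759 = 10.750557.
KL = 10.750557 - 6 + 1 = 5.7506

5.7506


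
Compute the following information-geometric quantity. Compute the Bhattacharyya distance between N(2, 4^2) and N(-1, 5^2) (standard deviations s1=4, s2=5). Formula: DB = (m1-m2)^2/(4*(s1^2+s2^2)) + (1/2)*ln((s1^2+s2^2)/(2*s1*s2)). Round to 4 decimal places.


Bhattacharyya distance between two Gaussians:
DB = (m1-m2)^2/(4*(s1^2+s2^2)) + (1/2)*ln((s1^2+s2^2)/(2*s1*s2)).
(m1-m2)^2 = (3)^2 = 9.
s1^2+s2^2 = 16 + 25 = 41.
term1 = 9/164 = 0.054878.
term2 = 0.5*ln(41/40.0) = 0.012346.
DB = 0.054878 + 0.012346 = 0.0672

0.0672


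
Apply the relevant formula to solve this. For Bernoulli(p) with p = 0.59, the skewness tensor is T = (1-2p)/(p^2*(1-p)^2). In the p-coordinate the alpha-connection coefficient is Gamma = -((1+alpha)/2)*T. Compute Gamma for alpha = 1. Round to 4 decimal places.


Skewness (Amari-Chentsov) tensor: T = (1-2p)/(p^2*(1-p)^2).
p = 0.59, 1-2p = -0.18, p^2 = 0.3481, (1-p)^2 = 0.1681.
T = -0.18/(0.3481 * 0.1681) = -3.076102.
In the p-coordinate, Gamma^(alpha) = Gamma^(0) - (alpha/2)*T with Gamma^(0) = (1/2)*g'(p) = -T/2,
so Gamma^(alpha) = -((1+alpha)/2)*T.
alpha = 1, -(1+alpha)/2 = -1.0.
Gamma = -1.0 * -3.076102 = 3.0761

3.0761


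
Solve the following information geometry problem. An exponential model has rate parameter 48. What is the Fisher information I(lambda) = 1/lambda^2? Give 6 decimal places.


Fisher information for exponential: I(lambda) = 1/lambda^2.
lambda = 48, lambda^2 = 2304.
I = 1/2304 = 0.000434

0.000434


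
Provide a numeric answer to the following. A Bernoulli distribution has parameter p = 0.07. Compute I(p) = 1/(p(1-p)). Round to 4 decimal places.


For Bernoulli(p), Fisher information is I(p) = 1/(p*(1-p)).
p = 0.07, 1-p = 0.93.
p*(1-p) = 0.0651.
I(p) = 1/0.0651 = 15.3610

15.3610


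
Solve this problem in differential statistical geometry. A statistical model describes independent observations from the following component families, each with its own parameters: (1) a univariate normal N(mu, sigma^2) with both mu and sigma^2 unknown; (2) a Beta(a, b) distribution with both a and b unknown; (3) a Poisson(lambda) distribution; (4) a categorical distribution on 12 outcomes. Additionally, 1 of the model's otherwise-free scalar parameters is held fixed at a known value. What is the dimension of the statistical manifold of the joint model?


The dimension of a statistical manifold equals the number of free
(independent) real parameters of the model. For a product of independent
blocks the parameter counts add.
- normal (mu, sigma^2): 2.
- Beta (a, b): 2.
- Poisson (lambda): 1.
- categorical on 12 outcomes (probabilities sum to 1): 12-1 = 11.
Total = 2 + 2 + 1 + 11 = 16.
1 parameter(s) fixed at known values: 16 - 1 = 15.
Dimension = 15

15
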